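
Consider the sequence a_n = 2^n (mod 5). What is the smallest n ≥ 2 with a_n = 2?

We have a_1 = 2; a_2 = 4; a_3 = 3; a_4 = 1; a_5 = 2.
Since a_5 = a_1 = 2, the sequence is periodic with period 4.
The value 2 next appears (with n ≥ 2) at a_5.

5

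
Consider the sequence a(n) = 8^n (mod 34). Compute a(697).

Computing terms: a(1) = 8,  a(2) = 30,  a(3) = 2,  a(4) = 16,  a(5) = 26,  a(6) = 4,  a(7) = 32,  a(8) = 18,  a(9) = 8.
The sequence repeats with period 8.
(697 - 1) mod 8 = 0, so a(697) = a(1) = 8.

8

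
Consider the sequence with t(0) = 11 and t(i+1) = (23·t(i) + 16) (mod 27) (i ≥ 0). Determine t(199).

26

Computing terms: t(0) = 11,  t(1) = 26,  t(2) = 20,  t(3) = 17,  t(4) = 2,  t(5) = 8,  t(6) = 11.
Since t(6) = t(0) = 11, the sequence is periodic with period 6.
So t(199) = t(0 + ((199-0) mod 6)) = t(1) = 26.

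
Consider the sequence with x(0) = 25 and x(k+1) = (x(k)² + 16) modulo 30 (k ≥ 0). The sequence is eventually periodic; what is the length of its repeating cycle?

Computing terms: x(0) = 25,  x(1) = 11,  x(2) = 17,  x(3) = 5,  x(4) = 11.
Since x(4) = x(1) = 11, the sequence is eventually periodic: after a pre-period of length 1 it cycles with period 3.

3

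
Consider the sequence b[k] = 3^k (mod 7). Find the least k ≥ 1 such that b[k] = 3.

Listing terms: b[0] = 1; b[1] = 3; b[2] = 2; b[3] = 6; b[4] = 4; b[5] = 5; b[6] = 1.
The sequence repeats with period 6.
The value 3 first appears (with k ≥ 1) at b[1].

1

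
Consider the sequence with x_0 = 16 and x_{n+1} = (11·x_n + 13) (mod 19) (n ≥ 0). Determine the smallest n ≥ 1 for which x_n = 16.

Listing terms: x_0 = 16,  x_1 = 18,  x_2 = 2,  x_3 = 16.
The sequence repeats with period 3.
The value 16 next appears (with n ≥ 1) at x_3.

3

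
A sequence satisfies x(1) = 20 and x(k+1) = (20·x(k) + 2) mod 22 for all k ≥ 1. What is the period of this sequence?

5

We have x(1) = 20,  x(2) = 6,  x(3) = 12,  x(4) = 0,  x(5) = 2,  x(6) = 20.
Since x(6) = x(1) = 20, the sequence is periodic with period 5.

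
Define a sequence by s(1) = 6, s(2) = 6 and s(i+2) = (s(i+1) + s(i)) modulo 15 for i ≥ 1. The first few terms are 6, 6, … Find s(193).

Computing terms: s(1) = 6, s(2) = 6, s(3) = 12, s(4) = 3, s(5) = 0, s(6) = 3, s(7) = 3, s(8) = 6, s(9) = 9, s(10) = 0, s(11) = 9, s(12) = 9, s(13) = 3, s(14) = 12, s(15) = 0, s(16) = 12, s(17) = 12, s(18) = 9, s(19) = 6, s(20) = 0, s(21) = 6, s(22) = 6.
The sequence repeats with period 20.
(193 - 1) mod 20 = 12, so s(193) = s(13) = 3.

3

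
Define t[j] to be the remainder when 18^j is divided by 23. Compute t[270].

Computing terms: t[1] = 18; t[2] = 2; t[3] = 13; t[4] = 4; t[5] = 3; t[6] = 8; t[7] = 6; t[8] = 16; t[9] = 12; t[10] = 9; t[11] = 1; t[12] = 18.
Since t[12] = t[1] = 18, the sequence is periodic with period 11.
(270 - 1) mod 11 = 5, so t[270] = t[6] = 8.

8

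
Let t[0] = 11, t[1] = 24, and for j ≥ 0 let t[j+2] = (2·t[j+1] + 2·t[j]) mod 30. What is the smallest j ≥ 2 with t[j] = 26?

21

Computing terms: t[0] = 11, t[1] = 24, t[2] = 10, t[3] = 8, t[4] = 6, t[5] = 28, t[6] = 8, t[7] = 12, t[8] = 10, t[9] = 14, t[10] = 18, t[11] = 4, t[12] = 14, t[13] = 6, t[14] = 10, t[15] = 2, t[16] = 24, t[17] = 22, t[18] = 2, t[19] = 18, t[20] = 10, t[21] = 26, t[22] = 12, t[23] = 16, t[24] = 26, t[25] = 24, t[26] = 10.
Since (t[25], t[26]) = (t[1], t[2]) = (24, 10) (two consecutive terms determine the rest), the sequence is eventually periodic: after a pre-period of length 1 it cycles with period 24.
The value 26 first appears (with j ≥ 2) at t[21].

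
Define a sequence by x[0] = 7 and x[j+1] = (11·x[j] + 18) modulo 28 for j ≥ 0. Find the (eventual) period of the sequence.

3

Computing terms: x[0] = 7; x[1] = 11; x[2] = 27; x[3] = 7.
Since x[3] = x[0] = 7, the sequence is periodic with period 3.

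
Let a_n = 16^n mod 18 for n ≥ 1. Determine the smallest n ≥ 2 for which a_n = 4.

Computing terms: a_1 = 16,  a_2 = 4,  a_3 = 10,  a_4 = 16.
Since a_4 = a_1 = 16, the sequence is periodic with period 3.
The value 4 first appears (with n ≥ 2) at a_2.

2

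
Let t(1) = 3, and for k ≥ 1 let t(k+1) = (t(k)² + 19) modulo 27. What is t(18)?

Computing terms: t(1) = 3,  t(2) = 1,  t(3) = 20,  t(4) = 14,  t(5) = 26,  t(6) = 20.
Since t(6) = t(3) = 20, the sequence is eventually periodic: after a pre-period of length 2 it cycles with period 3.
For k ≥ 3, t(k) depends only on (k - 3) mod 3. (18 - 3) mod 3 = 0, so t(18) = t(3) = 20.

20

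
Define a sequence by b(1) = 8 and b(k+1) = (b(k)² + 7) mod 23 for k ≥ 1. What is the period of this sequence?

Listing terms: b(1) = 8, b(2) = 2, b(3) = 11, b(4) = 13, b(5) = 15, b(6) = 2.
Since b(6) = b(2) = 2, the sequence is eventually periodic: after a pre-period of length 1 it cycles with period 4.

4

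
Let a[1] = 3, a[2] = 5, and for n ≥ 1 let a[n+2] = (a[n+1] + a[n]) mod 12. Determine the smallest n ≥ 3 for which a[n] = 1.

Listing terms: a[1] = 3,  a[2] = 5,  a[3] = 8,  a[4] = 1,  a[5] = 9,  a[6] = 10,  a[7] = 7,  a[8] = 5,  a[9] = 0,  a[10] = 5,  a[11] = 5,  a[12] = 10,  a[13] = 3,  a[14] = 1,  a[15] = 4,  a[16] = 5,  a[17] = 9,  a[18] = 2,  a[19] = 11,  a[20] = 1,  a[21] = 0,  a[22] = 1,  a[23] = 1,  a[24] = 2,  a[25] = 3,  a[26] = 5.
Since (a[25], a[26]) = (a[1], a[2]) = (3, 5) (two consecutive terms determine the rest), the sequence is periodic with period 24.
The value 1 first appears (with n ≥ 3) at a[4].

4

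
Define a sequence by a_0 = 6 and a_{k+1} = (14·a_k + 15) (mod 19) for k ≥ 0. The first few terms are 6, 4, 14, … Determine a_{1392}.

8

a_0 = 6,  a_1 = 4,  a_2 = 14,  a_3 = 2,  a_4 = 5,  a_5 = 9,  a_6 = 8,  a_7 = 13,  a_8 = 7,  a_9 = 18,  a_{10} = 1,  a_{11} = 10,  a_{12} = 3,  a_{13} = 0,  a_{14} = 15,  a_{15} = 16,  a_{16} = 11,  a_{17} = 17,  a_{18} = 6.
Since a_{18} = a_0 = 6, the sequence is periodic with period 18.
So a_{1392} = a_{0 + ((1392-0) mod 18)} = a_6 = 8.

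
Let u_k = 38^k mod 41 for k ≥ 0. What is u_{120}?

We have u_0 = 1; u_1 = 38; u_2 = 9; u_3 = 14; u_4 = 40; u_5 = 3; u_6 = 32; u_7 = 27; u_8 = 1.
The sequence repeats with period 8.
So u_{120} = u_{0 + ((120-0) mod 8)} = u_0 = 1.

1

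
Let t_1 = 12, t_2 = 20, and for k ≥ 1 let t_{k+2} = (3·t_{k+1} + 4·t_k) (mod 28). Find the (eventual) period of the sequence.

t_1 = 12, t_2 = 20, t_3 = 24, t_4 = 12, t_5 = 20.
Since (t_4, t_5) = (t_1, t_2) = (12, 20) (two consecutive terms determine the rest), the sequence is periodic with period 3.

3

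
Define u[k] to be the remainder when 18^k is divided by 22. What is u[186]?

4

We have u[1] = 18,  u[2] = 16,  u[3] = 2,  u[4] = 14,  u[5] = 10,  u[6] = 4,  u[7] = 6,  u[8] = 20,  u[9] = 8,  u[10] = 12,  u[11] = 18.
The sequence repeats with period 10.
(186 - 1) mod 10 = 5, so u[186] = u[6] = 4.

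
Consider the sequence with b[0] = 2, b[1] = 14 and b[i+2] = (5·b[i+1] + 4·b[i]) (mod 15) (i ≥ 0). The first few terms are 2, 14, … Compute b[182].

3

Listing terms: b[0] = 2; b[1] = 14; b[2] = 3; b[3] = 11; b[4] = 7; b[5] = 4; b[6] = 3; b[7] = 1; b[8] = 2; b[9] = 14.
The sequence repeats with period 8.
(182 - 0) mod 8 = 6, so b[182] = b[6] = 3.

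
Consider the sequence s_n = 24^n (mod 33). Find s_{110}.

12

s_1 = 24,  s_2 = 15,  s_3 = 30,  s_4 = 27,  s_5 = 21,  s_6 = 9,  s_7 = 18,  s_8 = 3,  s_9 = 6,  s_{10} = 12,  s_{11} = 24.
The sequence repeats with period 10.
(110 - 1) mod 10 = 9, so s_{110} = s_{10} = 12.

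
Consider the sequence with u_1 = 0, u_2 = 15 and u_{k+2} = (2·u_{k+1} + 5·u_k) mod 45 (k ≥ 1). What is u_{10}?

Computing terms: u_1 = 0,  u_2 = 15,  u_3 = 30,  u_4 = 0,  u_5 = 15.
The sequence repeats with period 3.
So u_{10} = u_{1 + ((10-1) mod 3)} = u_1 = 0.

0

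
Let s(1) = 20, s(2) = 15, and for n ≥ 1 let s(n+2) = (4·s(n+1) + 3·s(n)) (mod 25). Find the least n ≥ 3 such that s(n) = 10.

Listing terms: s(1) = 20; s(2) = 15; s(3) = 20; s(4) = 0; s(5) = 10; s(6) = 15; s(7) = 15; s(8) = 5; s(9) = 15; s(10) = 0; s(11) = 20; s(12) = 5; s(13) = 5; s(14) = 10; s(15) = 5; s(16) = 0; s(17) = 15; s(18) = 10; s(19) = 10; s(20) = 20; s(21) = 10; s(22) = 0; s(23) = 5; s(24) = 20; s(25) = 20; s(26) = 15.
The sequence repeats with period 24.
The value 10 first appears (with n ≥ 3) at s(5).

5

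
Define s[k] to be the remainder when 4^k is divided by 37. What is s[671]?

25

Listing terms: s[0] = 1, s[1] = 4, s[2] = 16, s[3] = 27, s[4] = 34, s[5] = 25, s[6] = 26, s[7] = 30, s[8] = 9, s[9] = 36, s[10] = 33, s[11] = 21, s[12] = 10, s[13] = 3, s[14] = 12, s[15] = 11, s[16] = 7, s[17] = 28, s[18] = 1.
The sequence repeats with period 18.
So s[671] = s[0 + ((671-0) mod 18)] = s[5] = 25.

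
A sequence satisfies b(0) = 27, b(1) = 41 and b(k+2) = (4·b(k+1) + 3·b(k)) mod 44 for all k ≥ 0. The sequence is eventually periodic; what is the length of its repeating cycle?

40

Computing terms: b(0) = 27,  b(1) = 41,  b(2) = 25,  b(3) = 3,  b(4) = 43,  b(5) = 5,  b(6) = 17,  b(7) = 39,  b(8) = 31,  b(9) = 21,  b(10) = 1,  b(11) = 23,  b(12) = 7,  b(13) = 9,  b(14) = 13,  b(15) = 35,  b(16) = 3,  b(17) = 29,  b(18) = 37,  b(19) = 15,  b(20) = 39,  b(21) = 25,  b(22) = 41,  b(23) = 19,  b(24) = 23,  b(25) = 17,  b(26) = 5,  b(27) = 27,  b(28) = 35,  b(29) = 1,  b(30) = 21,  b(31) = 43,  b(32) = 15,  b(33) = 13,  b(34) = 9,  b(35) = 31,  b(36) = 19,  b(37) = 37,  b(38) = 29,  b(39) = 7,  b(40) = 27,  b(41) = 41.
The sequence repeats with period 40.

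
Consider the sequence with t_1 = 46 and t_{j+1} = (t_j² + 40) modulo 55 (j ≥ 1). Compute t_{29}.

We have t_1 = 46; t_2 = 11; t_3 = 51; t_4 = 1; t_5 = 41; t_6 = 16; t_7 = 21; t_8 = 41.
Since t_8 = t_5 = 41, the sequence is eventually periodic: after a pre-period of length 4 it cycles with period 3.
For j ≥ 5, t_j depends only on (j - 5) mod 3. (29 - 5) mod 3 = 0, so t_{29} = t_5 = 41.

41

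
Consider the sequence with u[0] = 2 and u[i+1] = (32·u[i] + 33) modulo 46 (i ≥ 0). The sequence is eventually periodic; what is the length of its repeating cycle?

11

We have u[0] = 2,  u[1] = 5,  u[2] = 9,  u[3] = 45,  u[4] = 1,  u[5] = 19,  u[6] = 43,  u[7] = 29,  u[8] = 41,  u[9] = 11,  u[10] = 17,  u[11] = 25,  u[12] = 5.
Since u[12] = u[1] = 5, the sequence is eventually periodic: after a pre-period of length 1 it cycles with period 11.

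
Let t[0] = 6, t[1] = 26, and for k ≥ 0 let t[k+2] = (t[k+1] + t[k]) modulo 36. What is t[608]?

12

t[0] = 6, t[1] = 26, t[2] = 32, t[3] = 22, t[4] = 18, t[5] = 4, t[6] = 22, t[7] = 26, t[8] = 12, t[9] = 2, t[10] = 14, t[11] = 16, t[12] = 30, t[13] = 10, t[14] = 4, t[15] = 14, t[16] = 18, t[17] = 32, t[18] = 14, t[19] = 10, t[20] = 24, t[21] = 34, t[22] = 22, t[23] = 20, t[24] = 6, t[25] = 26.
Since (t[24], t[25]) = (t[0], t[1]) = (6, 26) (two consecutive terms determine the rest), the sequence is periodic with period 24.
So t[608] = t[0 + ((608-0) mod 24)] = t[8] = 12.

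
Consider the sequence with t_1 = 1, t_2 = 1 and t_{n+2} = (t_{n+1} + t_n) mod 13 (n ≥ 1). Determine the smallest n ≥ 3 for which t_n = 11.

11

t_1 = 1; t_2 = 1; t_3 = 2; t_4 = 3; t_5 = 5; t_6 = 8; t_7 = 0; t_8 = 8; t_9 = 8; t_{10} = 3; t_{11} = 11; t_{12} = 1; t_{13} = 12; t_{14} = 0; t_{15} = 12; t_{16} = 12; t_{17} = 11; t_{18} = 10; t_{19} = 8; t_{20} = 5; t_{21} = 0; t_{22} = 5; t_{23} = 5; t_{24} = 10; t_{25} = 2; t_{26} = 12; t_{27} = 1; t_{28} = 0; t_{29} = 1; t_{30} = 1.
The sequence repeats with period 28.
The value 11 first appears (with n ≥ 3) at t_{11}.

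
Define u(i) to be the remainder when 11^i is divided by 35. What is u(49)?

11

We have u(0) = 1,  u(1) = 11,  u(2) = 16,  u(3) = 1.
Since u(3) = u(0) = 1, the sequence is periodic with period 3.
(49 - 0) mod 3 = 1, so u(49) = u(1) = 11.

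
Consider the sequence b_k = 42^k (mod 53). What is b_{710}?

b_0 = 1; b_1 = 42; b_2 = 15; b_3 = 47; b_4 = 13; b_5 = 16; b_6 = 36; b_7 = 28; b_8 = 10; b_9 = 49; b_{10} = 44; b_{11} = 46; b_{12} = 24; b_{13} = 1.
Since b_{13} = b_0 = 1, the sequence is periodic with period 13.
So b_{710} = b_{0 + ((710-0) mod 13)} = b_8 = 10.

10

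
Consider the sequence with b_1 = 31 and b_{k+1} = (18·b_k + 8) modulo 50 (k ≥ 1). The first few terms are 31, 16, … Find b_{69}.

6

We have b_1 = 31, b_2 = 16, b_3 = 46, b_4 = 36, b_5 = 6, b_6 = 16.
Since b_6 = b_2 = 16, the sequence is eventually periodic: after a pre-period of length 1 it cycles with period 4.
For k ≥ 2, b_k depends only on (k - 2) mod 4. (69 - 2) mod 4 = 3, so b_{69} = b_5 = 6.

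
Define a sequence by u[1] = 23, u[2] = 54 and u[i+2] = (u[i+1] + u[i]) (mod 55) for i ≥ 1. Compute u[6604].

21

u[1] = 23; u[2] = 54; u[3] = 22; u[4] = 21; u[5] = 43; u[6] = 9; u[7] = 52; u[8] = 6; u[9] = 3; u[10] = 9; u[11] = 12; u[12] = 21; u[13] = 33; u[14] = 54; u[15] = 32; u[16] = 31; u[17] = 8; u[18] = 39; u[19] = 47; u[20] = 31; u[21] = 23; u[22] = 54.
The sequence repeats with period 20.
So u[6604] = u[1 + ((6604-1) mod 20)] = u[4] = 21.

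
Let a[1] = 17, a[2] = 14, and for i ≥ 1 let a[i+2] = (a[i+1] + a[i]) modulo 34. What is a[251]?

We have a[1] = 17,  a[2] = 14,  a[3] = 31,  a[4] = 11,  a[5] = 8,  a[6] = 19,  a[7] = 27,  a[8] = 12,  a[9] = 5,  a[10] = 17,  a[11] = 22,  a[12] = 5,  a[13] = 27,  a[14] = 32,  a[15] = 25,  a[16] = 23,  a[17] = 14,  a[18] = 3,  a[19] = 17,  a[20] = 20,  a[21] = 3,  a[22] = 23,  a[23] = 26,  a[24] = 15,  a[25] = 7,  a[26] = 22,  a[27] = 29,  a[28] = 17,  a[29] = 12,  a[30] = 29,  a[31] = 7,  a[32] = 2,  a[33] = 9,  a[34] = 11,  a[35] = 20,  a[36] = 31,  a[37] = 17,  a[38] = 14.
Since (a[37], a[38]) = (a[1], a[2]) = (17, 14) (two consecutive terms determine the rest), the sequence is periodic with period 36.
(251 - 1) mod 36 = 34, so a[251] = a[35] = 20.

20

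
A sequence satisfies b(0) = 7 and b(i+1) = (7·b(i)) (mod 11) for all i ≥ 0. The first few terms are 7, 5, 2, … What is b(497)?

9

b(0) = 7, b(1) = 5, b(2) = 2, b(3) = 3, b(4) = 10, b(5) = 4, b(6) = 6, b(7) = 9, b(8) = 8, b(9) = 1, b(10) = 7.
The sequence repeats with period 10.
(497 - 0) mod 10 = 7, so b(497) = b(7) = 9.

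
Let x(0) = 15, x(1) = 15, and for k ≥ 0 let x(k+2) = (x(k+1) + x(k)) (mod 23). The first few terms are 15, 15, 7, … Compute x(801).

3

Listing terms: x(0) = 15, x(1) = 15, x(2) = 7, x(3) = 22, x(4) = 6, x(5) = 5, x(6) = 11, x(7) = 16, x(8) = 4, x(9) = 20, x(10) = 1, x(11) = 21, x(12) = 22, x(13) = 20, x(14) = 19, x(15) = 16, x(16) = 12, x(17) = 5, x(18) = 17, x(19) = 22, x(20) = 16, x(21) = 15, x(22) = 8, x(23) = 0, x(24) = 8, x(25) = 8, x(26) = 16, x(27) = 1, x(28) = 17, x(29) = 18, x(30) = 12, x(31) = 7, x(32) = 19, x(33) = 3, x(34) = 22, x(35) = 2, x(36) = 1, x(37) = 3, x(38) = 4, x(39) = 7, x(40) = 11, x(41) = 18, x(42) = 6, x(43) = 1, x(44) = 7, x(45) = 8, x(46) = 15, x(47) = 0, x(48) = 15, x(49) = 15.
Since (x(48), x(49)) = (x(0), x(1)) = (15, 15) (two consecutive terms determine the rest), the sequence is periodic with period 48.
(801 - 0) mod 48 = 33, so x(801) = x(33) = 3.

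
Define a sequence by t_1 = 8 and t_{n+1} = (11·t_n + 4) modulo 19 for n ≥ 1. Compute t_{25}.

We have t_1 = 8, t_2 = 16, t_3 = 9, t_4 = 8.
The sequence repeats with period 3.
So t_{25} = t_{1 + ((25-1) mod 3)} = t_1 = 8.

8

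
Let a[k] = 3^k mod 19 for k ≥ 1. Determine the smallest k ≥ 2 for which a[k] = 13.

We have a[1] = 3; a[2] = 9; a[3] = 8; a[4] = 5; a[5] = 15; a[6] = 7; a[7] = 2; a[8] = 6; a[9] = 18; a[10] = 16; a[11] = 10; a[12] = 11; a[13] = 14; a[14] = 4; a[15] = 12; a[16] = 17; a[17] = 13; a[18] = 1; a[19] = 3.
The sequence repeats with period 18.
The value 13 first appears (with k ≥ 2) at a[17].

17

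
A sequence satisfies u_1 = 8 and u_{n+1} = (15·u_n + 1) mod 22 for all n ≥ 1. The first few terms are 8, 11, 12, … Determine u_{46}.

Computing terms: u_1 = 8, u_2 = 11, u_3 = 12, u_4 = 5, u_5 = 10, u_6 = 19, u_7 = 0, u_8 = 1, u_9 = 16, u_{10} = 21, u_{11} = 8.
Since u_{11} = u_1 = 8, the sequence is periodic with period 10.
(46 - 1) mod 10 = 5, so u_{46} = u_6 = 19.

19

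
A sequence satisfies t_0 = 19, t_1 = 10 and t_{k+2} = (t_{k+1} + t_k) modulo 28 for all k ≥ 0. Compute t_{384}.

We have t_0 = 19, t_1 = 10, t_2 = 1, t_3 = 11, t_4 = 12, t_5 = 23, t_6 = 7, t_7 = 2, t_8 = 9, t_9 = 11, t_{10} = 20, t_{11} = 3, t_{12} = 23, t_{13} = 26, t_{14} = 21, t_{15} = 19, t_{16} = 12, t_{17} = 3, t_{18} = 15, t_{19} = 18, t_{20} = 5, t_{21} = 23, t_{22} = 0, t_{23} = 23, t_{24} = 23, t_{25} = 18, t_{26} = 13, t_{27} = 3, t_{28} = 16, t_{29} = 19, t_{30} = 7, t_{31} = 26, t_{32} = 5, t_{33} = 3, t_{34} = 8, t_{35} = 11, t_{36} = 19, t_{37} = 2, t_{38} = 21, t_{39} = 23, t_{40} = 16, t_{41} = 11, t_{42} = 27, t_{43} = 10, t_{44} = 9, t_{45} = 19, t_{46} = 0, t_{47} = 19, t_{48} = 19, t_{49} = 10.
The sequence repeats with period 48.
(384 - 0) mod 48 = 0, so t_{384} = t_0 = 19.

19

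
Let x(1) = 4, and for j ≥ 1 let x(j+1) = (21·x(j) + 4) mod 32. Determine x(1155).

Listing terms: x(1) = 4, x(2) = 24, x(3) = 28, x(4) = 16, x(5) = 20, x(6) = 8, x(7) = 12, x(8) = 0, x(9) = 4.
The sequence repeats with period 8.
So x(1155) = x(1 + ((1155-1) mod 8)) = x(3) = 28.

28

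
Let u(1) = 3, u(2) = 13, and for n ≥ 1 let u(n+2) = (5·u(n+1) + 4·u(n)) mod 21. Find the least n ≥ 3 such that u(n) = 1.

15

Listing terms: u(1) = 3; u(2) = 13; u(3) = 14; u(4) = 17; u(5) = 15; u(6) = 17; u(7) = 19; u(8) = 16; u(9) = 9; u(10) = 4; u(11) = 14; u(12) = 2; u(13) = 3; u(14) = 2; u(15) = 1; u(16) = 13; u(17) = 6; u(18) = 19; u(19) = 14; u(20) = 20; u(21) = 9; u(22) = 20; u(23) = 10; u(24) = 4; u(25) = 18; u(26) = 1; u(27) = 14; u(28) = 11; u(29) = 6; u(30) = 11; u(31) = 16; u(32) = 19; u(33) = 12; u(34) = 10; u(35) = 14; u(36) = 5; u(37) = 18; u(38) = 5; u(39) = 13; u(40) = 1; u(41) = 15; u(42) = 16; u(43) = 14; u(44) = 8; u(45) = 12; u(46) = 8; u(47) = 4; u(48) = 10; u(49) = 3; u(50) = 13.
Since (u(49), u(50)) = (u(1), u(2)) = (3, 13) (two consecutive terms determine the rest), the sequence is periodic with period 48.
The value 1 first appears (with n ≥ 3) at u(15).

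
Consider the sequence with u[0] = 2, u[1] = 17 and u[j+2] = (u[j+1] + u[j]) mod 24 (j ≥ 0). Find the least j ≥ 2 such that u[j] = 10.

12

Computing terms: u[0] = 2; u[1] = 17; u[2] = 19; u[3] = 12; u[4] = 7; u[5] = 19; u[6] = 2; u[7] = 21; u[8] = 23; u[9] = 20; u[10] = 19; u[11] = 15; u[12] = 10; u[13] = 1; u[14] = 11; u[15] = 12; u[16] = 23; u[17] = 11; u[18] = 10; u[19] = 21; u[20] = 7; u[21] = 4; u[22] = 11; u[23] = 15; u[24] = 2; u[25] = 17.
The sequence repeats with period 24.
The value 10 first appears (with j ≥ 2) at u[12].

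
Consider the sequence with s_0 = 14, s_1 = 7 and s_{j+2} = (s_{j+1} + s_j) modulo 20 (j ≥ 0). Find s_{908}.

s_0 = 14; s_1 = 7; s_2 = 1; s_3 = 8; s_4 = 9; s_5 = 17; s_6 = 6; s_7 = 3; s_8 = 9; s_9 = 12; s_{10} = 1; s_{11} = 13; s_{12} = 14; s_{13} = 7.
The sequence repeats with period 12.
(908 - 0) mod 12 = 8, so s_{908} = s_8 = 9.

9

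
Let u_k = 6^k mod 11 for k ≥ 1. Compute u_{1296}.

5

u_1 = 6, u_2 = 3, u_3 = 7, u_4 = 9, u_5 = 10, u_6 = 5, u_7 = 8, u_8 = 4, u_9 = 2, u_{10} = 1, u_{11} = 6.
Since u_{11} = u_1 = 6, the sequence is periodic with period 10.
So u_{1296} = u_{1 + ((1296-1) mod 10)} = u_6 = 5.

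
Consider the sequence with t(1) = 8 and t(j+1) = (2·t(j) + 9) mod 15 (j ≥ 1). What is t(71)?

Computing terms: t(1) = 8,  t(2) = 10,  t(3) = 14,  t(4) = 7,  t(5) = 8.
The sequence repeats with period 4.
(71 - 1) mod 4 = 2, so t(71) = t(3) = 14.

14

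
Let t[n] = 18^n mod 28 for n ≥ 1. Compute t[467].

16

Listing terms: t[1] = 18,  t[2] = 16,  t[3] = 8,  t[4] = 4,  t[5] = 16.
Since t[5] = t[2] = 16, the sequence is eventually periodic: after a pre-period of length 1 it cycles with period 3.
For n ≥ 2, t[n] depends only on (n - 2) mod 3. (467 - 2) mod 3 = 0, so t[467] = t[2] = 16.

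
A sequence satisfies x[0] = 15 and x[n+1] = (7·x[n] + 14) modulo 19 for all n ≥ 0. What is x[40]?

x[0] = 15,  x[1] = 5,  x[2] = 11,  x[3] = 15.
The sequence repeats with period 3.
So x[40] = x[0 + ((40-0) mod 3)] = x[1] = 5.

5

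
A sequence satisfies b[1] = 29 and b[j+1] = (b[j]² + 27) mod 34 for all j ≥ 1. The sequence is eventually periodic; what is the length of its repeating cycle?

b[1] = 29, b[2] = 18, b[3] = 11, b[4] = 12, b[5] = 1, b[6] = 28, b[7] = 29.
The sequence repeats with period 6.

6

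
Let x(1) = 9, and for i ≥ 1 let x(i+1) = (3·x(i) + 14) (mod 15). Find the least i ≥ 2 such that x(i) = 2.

3

Computing terms: x(1) = 9; x(2) = 11; x(3) = 2; x(4) = 5; x(5) = 14; x(6) = 11.
Since x(6) = x(2) = 11, the sequence is eventually periodic: after a pre-period of length 1 it cycles with period 4.
The value 2 first appears (with i ≥ 2) at x(3).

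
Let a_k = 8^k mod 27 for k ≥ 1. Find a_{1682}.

a_1 = 8,  a_2 = 10,  a_3 = 26,  a_4 = 19,  a_5 = 17,  a_6 = 1,  a_7 = 8.
Since a_7 = a_1 = 8, the sequence is periodic with period 6.
So a_{1682} = a_{1 + ((1682-1) mod 6)} = a_2 = 10.

10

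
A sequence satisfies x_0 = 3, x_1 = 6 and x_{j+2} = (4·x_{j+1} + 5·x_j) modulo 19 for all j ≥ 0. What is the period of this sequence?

We have x_0 = 3, x_1 = 6, x_2 = 1, x_3 = 15, x_4 = 8, x_5 = 12, x_6 = 12, x_7 = 13, x_8 = 17, x_9 = 0, x_{10} = 9, x_{11} = 17, x_{12} = 18, x_{13} = 5, x_{14} = 15, x_{15} = 9, x_{16} = 16, x_{17} = 14, x_{18} = 3, x_{19} = 6.
The sequence repeats with period 18.

18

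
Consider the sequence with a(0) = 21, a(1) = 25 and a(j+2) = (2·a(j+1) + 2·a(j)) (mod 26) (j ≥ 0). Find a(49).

Listing terms: a(0) = 21; a(1) = 25; a(2) = 14; a(3) = 0; a(4) = 2; a(5) = 4; a(6) = 12; a(7) = 6; a(8) = 10; a(9) = 6; a(10) = 6; a(11) = 24; a(12) = 8; a(13) = 12; a(14) = 14; a(15) = 0.
Since (a(14), a(15)) = (a(2), a(3)) = (14, 0) (two consecutive terms determine the rest), the sequence is eventually periodic: after a pre-period of length 2 it cycles with period 12.
For j ≥ 2, a(j) depends only on (j - 2) mod 12. (49 - 2) mod 12 = 11, so a(49) = a(13) = 12.

12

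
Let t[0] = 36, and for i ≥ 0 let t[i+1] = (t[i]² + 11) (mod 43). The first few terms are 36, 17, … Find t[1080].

We have t[0] = 36,  t[1] = 17,  t[2] = 42,  t[3] = 12,  t[4] = 26,  t[5] = 42.
Since t[5] = t[2] = 42, the sequence is eventually periodic: after a pre-period of length 2 it cycles with period 3.
For i ≥ 2, t[i] depends only on (i - 2) mod 3. (1080 - 2) mod 3 = 1, so t[1080] = t[3] = 12.

12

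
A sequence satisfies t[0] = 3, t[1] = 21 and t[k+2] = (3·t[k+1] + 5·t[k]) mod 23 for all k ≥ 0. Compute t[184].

We have t[0] = 3; t[1] = 21; t[2] = 9; t[3] = 17; t[4] = 4; t[5] = 5; t[6] = 12; t[7] = 15; t[8] = 13; t[9] = 22; t[10] = 16; t[11] = 20; t[12] = 2; t[13] = 14; t[14] = 6; t[15] = 19; t[16] = 18; t[17] = 11; t[18] = 8; t[19] = 10; t[20] = 1; t[21] = 7; t[22] = 3; t[23] = 21.
The sequence repeats with period 22.
(184 - 0) mod 22 = 8, so t[184] = t[8] = 13.

13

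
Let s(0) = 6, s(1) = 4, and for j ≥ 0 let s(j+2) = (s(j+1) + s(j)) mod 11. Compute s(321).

s(0) = 6; s(1) = 4; s(2) = 10; s(3) = 3; s(4) = 2; s(5) = 5; s(6) = 7; s(7) = 1; s(8) = 8; s(9) = 9; s(10) = 6; s(11) = 4.
Since (s(10), s(11)) = (s(0), s(1)) = (6, 4) (two consecutive terms determine the rest), the sequence is periodic with period 10.
So s(321) = s(0 + ((321-0) mod 10)) = s(1) = 4.

4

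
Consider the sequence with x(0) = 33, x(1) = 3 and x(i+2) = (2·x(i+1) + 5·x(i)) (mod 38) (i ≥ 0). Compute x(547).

33

Listing terms: x(0) = 33; x(1) = 3; x(2) = 19; x(3) = 15; x(4) = 11; x(5) = 21; x(6) = 21; x(7) = 33; x(8) = 19; x(9) = 13; x(10) = 7; x(11) = 3; x(12) = 3; x(13) = 21; x(14) = 19; x(15) = 29; x(16) = 1; x(17) = 33; x(18) = 33; x(19) = 3.
The sequence repeats with period 18.
So x(547) = x(0 + ((547-0) mod 18)) = x(7) = 33.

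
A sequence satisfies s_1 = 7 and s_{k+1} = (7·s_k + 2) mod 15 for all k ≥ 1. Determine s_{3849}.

2

We have s_1 = 7; s_2 = 6; s_3 = 14; s_4 = 10; s_5 = 12; s_6 = 11; s_7 = 4; s_8 = 0; s_9 = 2; s_{10} = 1; s_{11} = 9; s_{12} = 5; s_{13} = 7.
Since s_{13} = s_1 = 7, the sequence is periodic with period 12.
(3849 - 1) mod 12 = 8, so s_{3849} = s_9 = 2.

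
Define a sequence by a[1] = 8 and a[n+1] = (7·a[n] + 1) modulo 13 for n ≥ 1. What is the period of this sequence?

12

a[1] = 8,  a[2] = 5,  a[3] = 10,  a[4] = 6,  a[5] = 4,  a[6] = 3,  a[7] = 9,  a[8] = 12,  a[9] = 7,  a[10] = 11,  a[11] = 0,  a[12] = 1,  a[13] = 8.
The sequence repeats with period 12.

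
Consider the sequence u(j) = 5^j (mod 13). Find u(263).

8

Listing terms: u(1) = 5, u(2) = 12, u(3) = 8, u(4) = 1, u(5) = 5.
The sequence repeats with period 4.
(263 - 1) mod 4 = 2, so u(263) = u(3) = 8.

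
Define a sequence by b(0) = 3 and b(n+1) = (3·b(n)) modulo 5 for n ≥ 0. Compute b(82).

Listing terms: b(0) = 3; b(1) = 4; b(2) = 2; b(3) = 1; b(4) = 3.
The sequence repeats with period 4.
(82 - 0) mod 4 = 2, so b(82) = b(2) = 2.

2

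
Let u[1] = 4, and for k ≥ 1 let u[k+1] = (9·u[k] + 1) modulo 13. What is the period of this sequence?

3

We have u[1] = 4,  u[2] = 11,  u[3] = 9,  u[4] = 4.
Since u[4] = u[1] = 4, the sequence is periodic with period 3.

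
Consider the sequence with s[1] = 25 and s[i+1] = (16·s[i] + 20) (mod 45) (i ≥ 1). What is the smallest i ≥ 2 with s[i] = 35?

3

Listing terms: s[1] = 25, s[2] = 15, s[3] = 35, s[4] = 40, s[5] = 30, s[6] = 5, s[7] = 10, s[8] = 0, s[9] = 20, s[10] = 25.
Since s[10] = s[1] = 25, the sequence is periodic with period 9.
The value 35 first appears (with i ≥ 2) at s[3].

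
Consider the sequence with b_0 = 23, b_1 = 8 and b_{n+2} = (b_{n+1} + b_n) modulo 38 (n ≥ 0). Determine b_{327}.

1

We have b_0 = 23; b_1 = 8; b_2 = 31; b_3 = 1; b_4 = 32; b_5 = 33; b_6 = 27; b_7 = 22; b_8 = 11; b_9 = 33; b_{10} = 6; b_{11} = 1; b_{12} = 7; b_{13} = 8; b_{14} = 15; b_{15} = 23; b_{16} = 0; b_{17} = 23; b_{18} = 23; b_{19} = 8.
The sequence repeats with period 18.
(327 - 0) mod 18 = 3, so b_{327} = b_3 = 1.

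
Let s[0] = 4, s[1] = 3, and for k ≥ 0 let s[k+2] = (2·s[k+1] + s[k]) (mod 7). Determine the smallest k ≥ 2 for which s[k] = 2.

3

Listing terms: s[0] = 4; s[1] = 3; s[2] = 3; s[3] = 2; s[4] = 0; s[5] = 2; s[6] = 4; s[7] = 3.
The sequence repeats with period 6.
The value 2 first appears (with k ≥ 2) at s[3].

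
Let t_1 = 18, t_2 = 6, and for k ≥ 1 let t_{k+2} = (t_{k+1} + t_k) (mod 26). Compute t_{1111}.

t_1 = 18, t_2 = 6, t_3 = 24, t_4 = 4, t_5 = 2, t_6 = 6, t_7 = 8, t_8 = 14, t_9 = 22, t_{10} = 10, t_{11} = 6, t_{12} = 16, t_{13} = 22, t_{14} = 12, t_{15} = 8, t_{16} = 20, t_{17} = 2, t_{18} = 22, t_{19} = 24, t_{20} = 20, t_{21} = 18, t_{22} = 12, t_{23} = 4, t_{24} = 16, t_{25} = 20, t_{26} = 10, t_{27} = 4, t_{28} = 14, t_{29} = 18, t_{30} = 6.
The sequence repeats with period 28.
(1111 - 1) mod 28 = 18, so t_{1111} = t_{19} = 24.

24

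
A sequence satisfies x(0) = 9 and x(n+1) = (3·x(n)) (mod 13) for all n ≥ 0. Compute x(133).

We have x(0) = 9, x(1) = 1, x(2) = 3, x(3) = 9.
Since x(3) = x(0) = 9, the sequence is periodic with period 3.
(133 - 0) mod 3 = 1, so x(133) = x(1) = 1.

1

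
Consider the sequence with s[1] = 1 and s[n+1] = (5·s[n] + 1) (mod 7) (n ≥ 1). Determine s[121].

1

Listing terms: s[1] = 1; s[2] = 6; s[3] = 3; s[4] = 2; s[5] = 4; s[6] = 0; s[7] = 1.
Since s[7] = s[1] = 1, the sequence is periodic with period 6.
(121 - 1) mod 6 = 0, so s[121] = s[1] = 1.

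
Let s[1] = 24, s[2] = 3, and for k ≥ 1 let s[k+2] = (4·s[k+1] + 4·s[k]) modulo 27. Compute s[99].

0

s[1] = 24, s[2] = 3, s[3] = 0, s[4] = 12, s[5] = 21, s[6] = 24, s[7] = 18, s[8] = 6, s[9] = 15, s[10] = 3, s[11] = 18, s[12] = 3, s[13] = 3, s[14] = 24, s[15] = 0, s[16] = 15, s[17] = 6, s[18] = 3, s[19] = 9, s[20] = 21, s[21] = 12, s[22] = 24, s[23] = 9, s[24] = 24, s[25] = 24, s[26] = 3.
The sequence repeats with period 24.
So s[99] = s[1 + ((99-1) mod 24)] = s[3] = 0.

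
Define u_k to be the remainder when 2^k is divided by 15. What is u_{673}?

2

We have u_0 = 1, u_1 = 2, u_2 = 4, u_3 = 8, u_4 = 1.
Since u_4 = u_0 = 1, the sequence is periodic with period 4.
So u_{673} = u_{0 + ((673-0) mod 4)} = u_1 = 2.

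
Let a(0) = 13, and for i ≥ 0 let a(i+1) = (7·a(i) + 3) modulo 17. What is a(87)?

We have a(0) = 13,  a(1) = 9,  a(2) = 15,  a(3) = 6,  a(4) = 11,  a(5) = 12,  a(6) = 2,  a(7) = 0,  a(8) = 3,  a(9) = 7,  a(10) = 1,  a(11) = 10,  a(12) = 5,  a(13) = 4,  a(14) = 14,  a(15) = 16,  a(16) = 13.
The sequence repeats with period 16.
(87 - 0) mod 16 = 7, so a(87) = a(7) = 0.

0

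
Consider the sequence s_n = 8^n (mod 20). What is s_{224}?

16

We have s_0 = 1; s_1 = 8; s_2 = 4; s_3 = 12; s_4 = 16; s_5 = 8.
Since s_5 = s_1 = 8, the sequence is eventually periodic: after a pre-period of length 1 it cycles with period 4.
For n ≥ 1, s_n depends only on (n - 1) mod 4. (224 - 1) mod 4 = 3, so s_{224} = s_4 = 16.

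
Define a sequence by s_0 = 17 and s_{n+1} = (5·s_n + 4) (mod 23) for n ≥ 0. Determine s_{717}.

s_0 = 17; s_1 = 20; s_2 = 12; s_3 = 18; s_4 = 2; s_5 = 14; s_6 = 5; s_7 = 6; s_8 = 11; s_9 = 13; s_{10} = 0; s_{11} = 4; s_{12} = 1; s_{13} = 9; s_{14} = 3; s_{15} = 19; s_{16} = 7; s_{17} = 16; s_{18} = 15; s_{19} = 10; s_{20} = 8; s_{21} = 21; s_{22} = 17.
The sequence repeats with period 22.
(717 - 0) mod 22 = 13, so s_{717} = s_{13} = 9.

9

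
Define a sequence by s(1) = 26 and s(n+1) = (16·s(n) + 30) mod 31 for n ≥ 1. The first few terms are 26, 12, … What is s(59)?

Listing terms: s(1) = 26,  s(2) = 12,  s(3) = 5,  s(4) = 17,  s(5) = 23,  s(6) = 26.
Since s(6) = s(1) = 26, the sequence is periodic with period 5.
So s(59) = s(1 + ((59-1) mod 5)) = s(4) = 17.

17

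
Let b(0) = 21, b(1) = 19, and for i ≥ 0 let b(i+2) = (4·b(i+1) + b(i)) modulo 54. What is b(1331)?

11

We have b(0) = 21,  b(1) = 19,  b(2) = 43,  b(3) = 29,  b(4) = 51,  b(5) = 17,  b(6) = 11,  b(7) = 7,  b(8) = 39,  b(9) = 1,  b(10) = 43,  b(11) = 11,  b(12) = 33,  b(13) = 35,  b(14) = 11,  b(15) = 25,  b(16) = 3,  b(17) = 37,  b(18) = 43,  b(19) = 47,  b(20) = 15,  b(21) = 53,  b(22) = 11,  b(23) = 43,  b(24) = 21,  b(25) = 19.
The sequence repeats with period 24.
So b(1331) = b(0 + ((1331-0) mod 24)) = b(11) = 11.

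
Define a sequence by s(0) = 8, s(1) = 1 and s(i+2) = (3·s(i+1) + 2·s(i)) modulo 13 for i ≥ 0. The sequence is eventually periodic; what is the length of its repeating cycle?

12

Computing terms: s(0) = 8, s(1) = 1, s(2) = 6, s(3) = 7, s(4) = 7, s(5) = 9, s(6) = 2, s(7) = 11, s(8) = 11, s(9) = 3, s(10) = 5, s(11) = 8, s(12) = 8, s(13) = 1.
The sequence repeats with period 12.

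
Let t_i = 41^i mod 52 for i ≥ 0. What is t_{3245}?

Listing terms: t_0 = 1, t_1 = 41, t_2 = 17, t_3 = 21, t_4 = 29, t_5 = 45, t_6 = 25, t_7 = 37, t_8 = 9, t_9 = 5, t_{10} = 49, t_{11} = 33, t_{12} = 1.
Since t_{12} = t_0 = 1, the sequence is periodic with period 12.
(3245 - 0) mod 12 = 5, so t_{3245} = t_5 = 45.

45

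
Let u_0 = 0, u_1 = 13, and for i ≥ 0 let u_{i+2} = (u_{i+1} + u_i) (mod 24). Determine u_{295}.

1

Computing terms: u_0 = 0,  u_1 = 13,  u_2 = 13,  u_3 = 2,  u_4 = 15,  u_5 = 17,  u_6 = 8,  u_7 = 1,  u_8 = 9,  u_9 = 10,  u_{10} = 19,  u_{11} = 5,  u_{12} = 0,  u_{13} = 5,  u_{14} = 5,  u_{15} = 10,  u_{16} = 15,  u_{17} = 1,  u_{18} = 16,  u_{19} = 17,  u_{20} = 9,  u_{21} = 2,  u_{22} = 11,  u_{23} = 13,  u_{24} = 0,  u_{25} = 13.
Since (u_{24}, u_{25}) = (u_0, u_1) = (0, 13) (two consecutive terms determine the rest), the sequence is periodic with period 24.
So u_{295} = u_{0 + ((295-0) mod 24)} = u_7 = 1.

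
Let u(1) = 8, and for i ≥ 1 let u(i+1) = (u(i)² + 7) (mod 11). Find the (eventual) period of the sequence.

3

u(1) = 8; u(2) = 5; u(3) = 10; u(4) = 8.
The sequence repeats with period 3.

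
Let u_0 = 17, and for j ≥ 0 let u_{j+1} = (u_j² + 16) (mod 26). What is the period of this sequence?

Computing terms: u_0 = 17; u_1 = 19; u_2 = 13; u_3 = 3; u_4 = 25; u_5 = 17.
Since u_5 = u_0 = 17, the sequence is periodic with period 5.

5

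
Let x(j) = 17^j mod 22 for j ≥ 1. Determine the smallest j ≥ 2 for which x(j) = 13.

Computing terms: x(1) = 17, x(2) = 3, x(3) = 7, x(4) = 9, x(5) = 21, x(6) = 5, x(7) = 19, x(8) = 15, x(9) = 13, x(10) = 1, x(11) = 17.
The sequence repeats with period 10.
The value 13 first appears (with j ≥ 2) at x(9).

9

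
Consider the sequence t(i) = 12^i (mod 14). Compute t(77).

We have t(1) = 12,  t(2) = 4,  t(3) = 6,  t(4) = 2,  t(5) = 10,  t(6) = 8,  t(7) = 12.
Since t(7) = t(1) = 12, the sequence is periodic with period 6.
(77 - 1) mod 6 = 4, so t(77) = t(5) = 10.

10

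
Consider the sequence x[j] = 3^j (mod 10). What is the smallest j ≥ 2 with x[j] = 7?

3

Listing terms: x[1] = 3; x[2] = 9; x[3] = 7; x[4] = 1; x[5] = 3.
Since x[5] = x[1] = 3, the sequence is periodic with period 4.
The value 7 first appears (with j ≥ 2) at x[3].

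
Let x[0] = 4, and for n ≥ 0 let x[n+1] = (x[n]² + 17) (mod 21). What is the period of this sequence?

Computing terms: x[0] = 4,  x[1] = 12,  x[2] = 14,  x[3] = 3,  x[4] = 5,  x[5] = 0,  x[6] = 17,  x[7] = 12.
Since x[7] = x[1] = 12, the sequence is eventually periodic: after a pre-period of length 1 it cycles with period 6.

6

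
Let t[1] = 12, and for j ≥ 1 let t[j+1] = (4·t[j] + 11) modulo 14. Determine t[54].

9

t[1] = 12; t[2] = 3; t[3] = 9; t[4] = 5; t[5] = 3.
Since t[5] = t[2] = 3, the sequence is eventually periodic: after a pre-period of length 1 it cycles with period 3.
For j ≥ 2, t[j] depends only on (j - 2) mod 3. (54 - 2) mod 3 = 1, so t[54] = t[3] = 9.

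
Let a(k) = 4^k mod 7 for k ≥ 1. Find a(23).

Computing terms: a(1) = 4, a(2) = 2, a(3) = 1, a(4) = 4.
The sequence repeats with period 3.
(23 - 1) mod 3 = 1, so a(23) = a(2) = 2.

2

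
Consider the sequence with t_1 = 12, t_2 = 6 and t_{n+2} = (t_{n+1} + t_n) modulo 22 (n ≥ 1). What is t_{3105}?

20

Listing terms: t_1 = 12,  t_2 = 6,  t_3 = 18,  t_4 = 2,  t_5 = 20,  t_6 = 0,  t_7 = 20,  t_8 = 20,  t_9 = 18,  t_{10} = 16,  t_{11} = 12,  t_{12} = 6.
The sequence repeats with period 10.
So t_{3105} = t_{1 + ((3105-1) mod 10)} = t_5 = 20.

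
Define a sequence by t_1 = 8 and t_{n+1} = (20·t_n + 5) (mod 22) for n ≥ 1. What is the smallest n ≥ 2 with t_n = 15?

t_1 = 8; t_2 = 11; t_3 = 5; t_4 = 17; t_5 = 15; t_6 = 19; t_7 = 11.
Since t_7 = t_2 = 11, the sequence is eventually periodic: after a pre-period of length 1 it cycles with period 5.
The value 15 first appears (with n ≥ 2) at t_5.

5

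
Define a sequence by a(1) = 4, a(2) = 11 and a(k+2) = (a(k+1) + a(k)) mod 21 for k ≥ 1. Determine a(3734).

We have a(1) = 4, a(2) = 11, a(3) = 15, a(4) = 5, a(5) = 20, a(6) = 4, a(7) = 3, a(8) = 7, a(9) = 10, a(10) = 17, a(11) = 6, a(12) = 2, a(13) = 8, a(14) = 10, a(15) = 18, a(16) = 7, a(17) = 4, a(18) = 11.
The sequence repeats with period 16.
(3734 - 1) mod 16 = 5, so a(3734) = a(6) = 4.

4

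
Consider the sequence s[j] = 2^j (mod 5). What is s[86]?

4

Computing terms: s[1] = 2; s[2] = 4; s[3] = 3; s[4] = 1; s[5] = 2.
The sequence repeats with period 4.
So s[86] = s[1 + ((86-1) mod 4)] = s[2] = 4.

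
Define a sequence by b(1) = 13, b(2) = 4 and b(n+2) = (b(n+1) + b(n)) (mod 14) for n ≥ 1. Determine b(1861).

Computing terms: b(1) = 13; b(2) = 4; b(3) = 3; b(4) = 7; b(5) = 10; b(6) = 3; b(7) = 13; b(8) = 2; b(9) = 1; b(10) = 3; b(11) = 4; b(12) = 7; b(13) = 11; b(14) = 4; b(15) = 1; b(16) = 5; b(17) = 6; b(18) = 11; b(19) = 3; b(20) = 0; b(21) = 3; b(22) = 3; b(23) = 6; b(24) = 9; b(25) = 1; b(26) = 10; b(27) = 11; b(28) = 7; b(29) = 4; b(30) = 11; b(31) = 1; b(32) = 12; b(33) = 13; b(34) = 11; b(35) = 10; b(36) = 7; b(37) = 3; b(38) = 10; b(39) = 13; b(40) = 9; b(41) = 8; b(42) = 3; b(43) = 11; b(44) = 0; b(45) = 11; b(46) = 11; b(47) = 8; b(48) = 5; b(49) = 13; b(50) = 4.
The sequence repeats with period 48.
So b(1861) = b(1 + ((1861-1) mod 48)) = b(37) = 3.

3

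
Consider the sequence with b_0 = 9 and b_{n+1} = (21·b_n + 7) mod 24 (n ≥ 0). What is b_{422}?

We have b_0 = 9; b_1 = 4; b_2 = 19; b_3 = 22; b_4 = 13; b_5 = 16; b_6 = 7; b_7 = 10; b_8 = 1; b_9 = 4.
Since b_9 = b_1 = 4, the sequence is eventually periodic: after a pre-period of length 1 it cycles with period 8.
For n ≥ 1, b_n depends only on (n - 1) mod 8. (422 - 1) mod 8 = 5, so b_{422} = b_6 = 7.

7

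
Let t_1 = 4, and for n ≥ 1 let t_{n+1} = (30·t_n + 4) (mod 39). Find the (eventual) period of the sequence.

6

We have t_1 = 4; t_2 = 7; t_3 = 19; t_4 = 28; t_5 = 25; t_6 = 13; t_7 = 4.
Since t_7 = t_1 = 4, the sequence is periodic with period 6.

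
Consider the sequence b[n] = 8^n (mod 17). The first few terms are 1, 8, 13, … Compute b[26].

13

b[0] = 1, b[1] = 8, b[2] = 13, b[3] = 2, b[4] = 16, b[5] = 9, b[6] = 4, b[7] = 15, b[8] = 1.
The sequence repeats with period 8.
So b[26] = b[0 + ((26-0) mod 8)] = b[2] = 13.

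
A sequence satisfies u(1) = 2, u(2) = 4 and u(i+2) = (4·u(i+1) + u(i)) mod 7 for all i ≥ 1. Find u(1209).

5

u(1) = 2, u(2) = 4, u(3) = 4, u(4) = 6, u(5) = 0, u(6) = 6, u(7) = 3, u(8) = 4, u(9) = 5, u(10) = 3, u(11) = 3, u(12) = 1, u(13) = 0, u(14) = 1, u(15) = 4, u(16) = 3, u(17) = 2, u(18) = 4.
Since (u(17), u(18)) = (u(1), u(2)) = (2, 4) (two consecutive terms determine the rest), the sequence is periodic with period 16.
So u(1209) = u(1 + ((1209-1) mod 16)) = u(9) = 5.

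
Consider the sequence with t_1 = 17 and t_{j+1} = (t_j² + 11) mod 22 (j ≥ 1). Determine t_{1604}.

Computing terms: t_1 = 17,  t_2 = 14,  t_3 = 9,  t_4 = 4,  t_5 = 5,  t_6 = 14.
Since t_6 = t_2 = 14, the sequence is eventually periodic: after a pre-period of length 1 it cycles with period 4.
For j ≥ 2, t_j depends only on (j - 2) mod 4. (1604 - 2) mod 4 = 2, so t_{1604} = t_4 = 4.

4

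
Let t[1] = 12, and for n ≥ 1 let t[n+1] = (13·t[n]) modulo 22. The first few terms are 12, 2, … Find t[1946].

We have t[1] = 12, t[2] = 2, t[3] = 4, t[4] = 8, t[5] = 16, t[6] = 10, t[7] = 20, t[8] = 18, t[9] = 14, t[10] = 6, t[11] = 12.
The sequence repeats with period 10.
So t[1946] = t[1 + ((1946-1) mod 10)] = t[6] = 10.

10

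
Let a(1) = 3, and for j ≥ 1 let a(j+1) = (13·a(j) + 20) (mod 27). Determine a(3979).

a(1) = 3,  a(2) = 5,  a(3) = 4,  a(4) = 18,  a(5) = 11,  a(6) = 1,  a(7) = 6,  a(8) = 17,  a(9) = 25,  a(10) = 21,  a(11) = 23,  a(12) = 22,  a(13) = 9,  a(14) = 2,  a(15) = 19,  a(16) = 24,  a(17) = 8,  a(18) = 16,  a(19) = 12,  a(20) = 14,  a(21) = 13,  a(22) = 0,  a(23) = 20,  a(24) = 10,  a(25) = 15,  a(26) = 26,  a(27) = 7,  a(28) = 3.
Since a(28) = a(1) = 3, the sequence is periodic with period 27.
(3979 - 1) mod 27 = 9, so a(3979) = a(10) = 21.

21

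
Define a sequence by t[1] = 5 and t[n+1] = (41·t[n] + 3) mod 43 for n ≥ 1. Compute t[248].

17

Listing terms: t[1] = 5, t[2] = 36, t[3] = 17, t[4] = 12, t[5] = 22, t[6] = 2, t[7] = 42, t[8] = 5.
Since t[8] = t[1] = 5, the sequence is periodic with period 7.
(248 - 1) mod 7 = 2, so t[248] = t[3] = 17.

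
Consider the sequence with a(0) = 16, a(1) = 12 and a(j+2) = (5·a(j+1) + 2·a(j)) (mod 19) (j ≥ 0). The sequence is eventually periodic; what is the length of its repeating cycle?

Listing terms: a(0) = 16, a(1) = 12, a(2) = 16, a(3) = 9, a(4) = 1, a(5) = 4, a(6) = 3, a(7) = 4, a(8) = 7, a(9) = 5, a(10) = 1, a(11) = 15, a(12) = 1, a(13) = 16, a(14) = 6, a(15) = 5, a(16) = 18, a(17) = 5, a(18) = 4, a(19) = 11, a(20) = 6, a(21) = 14, a(22) = 6, a(23) = 1, a(24) = 17, a(25) = 11, a(26) = 13, a(27) = 11, a(28) = 5, a(29) = 9, a(30) = 17, a(31) = 8, a(32) = 17, a(33) = 6, a(34) = 7, a(35) = 9, a(36) = 2, a(37) = 9, a(38) = 11, a(39) = 16, a(40) = 7, a(41) = 10, a(42) = 7, a(43) = 17, a(44) = 4, a(45) = 16, a(46) = 12.
Since (a(45), a(46)) = (a(0), a(1)) = (16, 12) (two consecutive terms determine the rest), the sequence is periodic with period 45.

45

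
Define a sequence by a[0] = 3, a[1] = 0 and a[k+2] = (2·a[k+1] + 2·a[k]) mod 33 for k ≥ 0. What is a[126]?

Computing terms: a[0] = 3,  a[1] = 0,  a[2] = 6,  a[3] = 12,  a[4] = 3,  a[5] = 30,  a[6] = 0,  a[7] = 27,  a[8] = 21,  a[9] = 30,  a[10] = 3,  a[11] = 0.
The sequence repeats with period 10.
So a[126] = a[0 + ((126-0) mod 10)] = a[6] = 0.

0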